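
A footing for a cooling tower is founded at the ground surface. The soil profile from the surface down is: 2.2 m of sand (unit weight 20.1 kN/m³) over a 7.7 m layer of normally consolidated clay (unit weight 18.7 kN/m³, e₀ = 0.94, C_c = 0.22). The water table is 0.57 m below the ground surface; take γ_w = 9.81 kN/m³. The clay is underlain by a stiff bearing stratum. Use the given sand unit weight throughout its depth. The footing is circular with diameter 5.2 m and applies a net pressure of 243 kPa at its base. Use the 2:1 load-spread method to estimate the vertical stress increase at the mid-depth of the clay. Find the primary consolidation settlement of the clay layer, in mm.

S_c ≈ 229 mm

Mid-depth of clay below the ground surface: z = 2.2 + 7.7/2 = 6.05 m.
Total vertical stress at mid-clay: σ_v = 20.1×2.2 + 18.7×3.85 = 116.22 kPa.
Pore pressure: u = 9.81×(6.05 − 0.57) = 53.759 kPa.
Initial effective stress: σ'_0 = σ_v − u = 116.22 − 53.759 = 62.461 kPa.
Stress increase at mid-clay by the 2:1 spreading method:
Δσ ≈ qD²/(D+z)² = 243×5.2²/(5.2+6.05)² = 51.917 kPa
Final effective stress: σ'_f = σ'_0 + Δσ = 62.461 + 51.917 = 114.38 kPa.
Normally consolidated clay, so the full stress increment lies on the virgin compression line:
S_c = C_c·H/(1+e₀)·log₁₀(σ'_f/σ'_0) = 0.22×7.7/(1+0.94)×log₁₀(114.38/62.461)
    = 0.8732 × 0.26274 = 0.2294 m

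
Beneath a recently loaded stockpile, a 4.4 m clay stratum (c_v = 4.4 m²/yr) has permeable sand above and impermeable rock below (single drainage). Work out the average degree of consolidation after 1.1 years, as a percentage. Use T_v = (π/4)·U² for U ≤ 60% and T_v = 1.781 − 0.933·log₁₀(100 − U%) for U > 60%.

U ≈ 56.4 %

Drainage path length: H_d = H = 4.4 m (single drainage).
T_v = c_v·t/H_d² = 4.4×1.1/4.4² = 0.25.
T_v = 0.25 corresponds to the U ≤ 60% branch:
U = √(4T_v/π) = 0.5642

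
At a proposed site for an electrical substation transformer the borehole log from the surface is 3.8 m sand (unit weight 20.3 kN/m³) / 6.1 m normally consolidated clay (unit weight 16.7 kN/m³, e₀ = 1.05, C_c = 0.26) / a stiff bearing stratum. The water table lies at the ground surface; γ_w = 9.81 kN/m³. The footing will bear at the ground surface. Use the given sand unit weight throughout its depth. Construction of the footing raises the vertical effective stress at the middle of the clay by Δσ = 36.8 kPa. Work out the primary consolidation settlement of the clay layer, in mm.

S_c ≈ 159 mm

Mid-depth of clay below the ground surface: z = 3.8 + 6.1/2 = 6.85 m.
Total vertical stress at mid-clay: σ_v = 20.3×3.8 + 16.7×3.05 = 128.07 kPa.
Pore pressure: u = 9.81×(6.85 − 0) = 67.198 kPa.
Initial effective stress: σ'_0 = σ_v − u = 128.07 − 67.198 = 60.872 kPa.
Final effective stress: σ'_f = σ'_0 + Δσ = 60.872 + 36.8 = 97.672 kPa.
Normally consolidated clay, so the full stress increment lies on the virgin compression line:
S_c = C_c·H/(1+e₀)·log₁₀(σ'_f/σ'_0) = 0.26×6.1/(1+1.05)×log₁₀(97.672/60.872)
    = 0.77366 × 0.20535 = 0.1589 m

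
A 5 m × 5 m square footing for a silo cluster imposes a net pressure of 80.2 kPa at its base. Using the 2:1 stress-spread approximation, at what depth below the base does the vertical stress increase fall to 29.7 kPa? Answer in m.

z ≈ 3.22 m

2:1 spreading — at depth z the loaded area has grown by z in each plan dimension:
qB²/(B+z)² = Δσ_z ⇒ z = B(√(q/Δσ_z) − 1) = 5×(√(80.2/29.7) − 1) = 3.216 m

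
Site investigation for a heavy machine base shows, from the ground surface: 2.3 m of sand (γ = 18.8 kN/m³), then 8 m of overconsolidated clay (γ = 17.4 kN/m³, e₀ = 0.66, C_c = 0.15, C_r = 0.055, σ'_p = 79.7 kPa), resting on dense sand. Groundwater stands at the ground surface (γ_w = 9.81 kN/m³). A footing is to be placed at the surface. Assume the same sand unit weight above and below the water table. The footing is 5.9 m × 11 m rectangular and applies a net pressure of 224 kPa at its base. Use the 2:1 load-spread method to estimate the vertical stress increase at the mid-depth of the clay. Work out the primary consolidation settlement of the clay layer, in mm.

S_c ≈ 180 mm

Mid-depth of clay below the ground surface: z = 2.3 + 8/2 = 6.3 m.
Total vertical stress at mid-clay: σ_v = 18.8×2.3 + 17.4×4 = 112.84 kPa.
Pore pressure: u = 9.81×(6.3 − 0) = 61.803 kPa.
Initial effective stress: σ'_0 = σ_v − u = 112.84 − 61.803 = 51.037 kPa.
Stress increase at mid-clay by the 2:1 spreading method:
Δσ = qBL/((B+z)(L+z)) = 224×5.9×11/((5.9+6.3)(11+6.3)) = 68.879 kPa
Final effective stress: σ'_f = 51.037 + 68.879 = 119.92 kPa.
σ'_f = 119.92 > σ'_p = 79.7 kPa, so the stress path crosses the preconsolidation pressure — recompression up to σ'_p, then virgin compression beyond:
S_c = H/(1+e₀)·[C_r·log₁₀(σ'_p/σ'_0) + C_c·log₁₀(σ'_f/σ'_p)]
    = 8/1.66 × [0.055×log₁₀(79.7/51.037) + 0.15×log₁₀(119.92/79.7)]
    = 4.8193 × [0.010647 + 0.026615] = 0.1796 m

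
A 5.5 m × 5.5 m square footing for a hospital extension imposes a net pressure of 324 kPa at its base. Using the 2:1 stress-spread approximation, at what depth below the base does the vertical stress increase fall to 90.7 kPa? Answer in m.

2:1 spreading — at depth z the loaded area has grown by z in each plan dimension:
qB²/(B+z)² = Δσ_z ⇒ z = B(√(q/Δσ_z) − 1) = 5.5×(√(324/90.7) − 1) = 4.895 m

z ≈ 4.9 m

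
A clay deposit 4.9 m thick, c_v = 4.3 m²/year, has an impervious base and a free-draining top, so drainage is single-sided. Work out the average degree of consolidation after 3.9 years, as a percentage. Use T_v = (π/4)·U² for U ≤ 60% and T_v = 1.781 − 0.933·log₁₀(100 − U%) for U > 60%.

Drainage path length: H_d = H = 4.9 m (single drainage).
T_v = c_v·t/H_d² = 4.3×3.9/4.9² = 0.69846.
T_v = 0.69846 corresponds to the U > 60% branch:
U = 1 − 10^((1.781 − T_v)/0.933)/100 = 0.8554

U ≈ 85.5 %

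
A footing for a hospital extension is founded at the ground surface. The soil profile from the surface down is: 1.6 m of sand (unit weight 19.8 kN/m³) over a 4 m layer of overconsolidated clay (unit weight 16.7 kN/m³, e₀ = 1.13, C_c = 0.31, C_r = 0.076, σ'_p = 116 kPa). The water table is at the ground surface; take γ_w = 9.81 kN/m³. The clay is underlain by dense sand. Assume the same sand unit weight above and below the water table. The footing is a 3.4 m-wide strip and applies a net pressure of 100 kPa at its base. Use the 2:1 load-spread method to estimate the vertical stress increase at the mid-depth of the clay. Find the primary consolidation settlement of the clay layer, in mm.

Mid-depth of clay below the ground surface: z = 1.6 + 4/2 = 3.6 m.
Total vertical stress at mid-clay: σ_v = 19.8×1.6 + 16.7×2 = 65.08 kPa.
Pore pressure: u = 9.81×(3.6 − 0) = 35.316 kPa.
Initial effective stress: σ'_0 = σ_v − u = 65.08 − 35.316 = 29.764 kPa.
Stress increase at mid-clay by the 2:1 spreading method:
Δσ = qB/(B+z) = 100×3.4/(3.4+3.6) = 48.571 kPa
Final effective stress: σ'_f = 29.764 + 48.571 = 78.335 kPa.
σ'_f = 78.335 ≤ σ'_p = 116 kPa, so the clay remains overconsolidated and only the recompression index applies:
S_c = C_r·H/(1+e₀)·log₁₀(σ'_f/σ'_0) = 0.076×4/2.13×log₁₀(78.335/29.764)
    = 0.14272 × 0.42026 = 0.05998 m

S_c ≈ 60 mm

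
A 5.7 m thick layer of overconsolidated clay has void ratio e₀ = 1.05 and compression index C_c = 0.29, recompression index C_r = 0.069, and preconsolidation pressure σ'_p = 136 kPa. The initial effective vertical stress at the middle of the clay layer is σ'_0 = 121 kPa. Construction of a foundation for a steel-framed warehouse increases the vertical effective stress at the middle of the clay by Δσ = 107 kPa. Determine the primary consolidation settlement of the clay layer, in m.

S_c ≈ 0.191 m

Final effective stress: σ'_f = 121 + 107 = 228 kPa.
σ'_f = 228 > σ'_p = 136 kPa, so the stress path crosses the preconsolidation pressure — recompression up to σ'_p, then virgin compression beyond:
S_c = H/(1+e₀)·[C_r·log₁₀(σ'_p/σ'_0) + C_c·log₁₀(σ'_f/σ'_p)]
    = 5.7/2.05 × [0.069×log₁₀(136/121) + 0.29×log₁₀(228/136)]
    = 2.7805 × [0.003502 + 0.065075] = 0.1907 m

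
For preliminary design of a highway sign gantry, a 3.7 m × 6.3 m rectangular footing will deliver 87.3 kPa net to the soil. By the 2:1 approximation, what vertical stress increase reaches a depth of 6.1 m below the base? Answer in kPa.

By the 2:1 method the load spreads at 1 horizontal : 2 vertical, so at depth z the loaded area has grown by z in each plan dimension:
Δσ = qBL/((B+z)(L+z)) = 87.3×3.7×6.3/((3.7+6.1)(6.3+6.1)) = 16.746 kPa

Δσ_z ≈ 16.7 kPa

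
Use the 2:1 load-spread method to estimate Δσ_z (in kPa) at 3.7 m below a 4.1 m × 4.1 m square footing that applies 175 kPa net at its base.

Δσ_z ≈ 48.4 kPa

By the 2:1 method the load spreads at 1 horizontal : 2 vertical, so at depth z the loaded area has grown by z in each plan dimension:
Δσ = qBL/((B+z)(L+z)) = 175×4.1×4.1/((4.1+3.7)(4.1+3.7)) = 48.352 kPa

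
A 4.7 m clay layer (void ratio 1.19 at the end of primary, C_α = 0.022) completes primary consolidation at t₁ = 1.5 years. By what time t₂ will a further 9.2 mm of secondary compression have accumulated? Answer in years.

t₂ ≈ 2.35 years

S_s = C_α·H/(1+e_p)·log₁₀(t₂/t₁) ⇒ log₁₀(t₂/t₁) = S_s·(1+e_p)/(C_α·H).
log₁₀(t₂/t₁) = 0.0092 × (1+1.19) / (0.022×4.7) = 0.1949
t₂ = t₁ × 10^0.1949 = 1.5 × 1.566 = 2.349 years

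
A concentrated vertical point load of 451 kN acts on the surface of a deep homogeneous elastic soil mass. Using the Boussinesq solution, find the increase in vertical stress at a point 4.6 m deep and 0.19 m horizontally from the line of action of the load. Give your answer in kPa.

Δσ_z ≈ 10.1 kPa

Boussinesq vertical stress below a point load on an elastic half-space:
Δσ_z = 3P/(2πz²) · [1 + (r/z)²]^(−5/2)
r/z = 0.19/4.6 = 0.041304; [1+(r/z)²]^(−5/2) = 0.99575.
Δσ_z = 3×451/(2π×4.6²) × 0.99575 = 10.177 × 0.99575 = 10.13 kPa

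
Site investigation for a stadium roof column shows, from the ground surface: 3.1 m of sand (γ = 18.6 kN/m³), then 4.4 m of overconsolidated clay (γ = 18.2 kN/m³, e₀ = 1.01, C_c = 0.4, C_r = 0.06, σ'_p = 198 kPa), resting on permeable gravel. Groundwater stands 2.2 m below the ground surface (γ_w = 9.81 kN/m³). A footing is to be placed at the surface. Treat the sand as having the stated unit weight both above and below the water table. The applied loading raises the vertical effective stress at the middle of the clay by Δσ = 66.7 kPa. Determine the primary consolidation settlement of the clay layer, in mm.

S_c ≈ 39.3 mm

Mid-depth of clay below the ground surface: z = 3.1 + 4.4/2 = 5.3 m.
Total vertical stress at mid-clay: σ_v = 18.6×3.1 + 18.2×2.2 = 97.7 kPa.
Pore pressure: u = 9.81×(5.3 − 2.2) = 30.411 kPa.
Initial effective stress: σ'_0 = σ_v − u = 97.7 − 30.411 = 67.289 kPa.
Final effective stress: σ'_f = 67.289 + 66.7 = 133.99 kPa.
σ'_f = 133.99 ≤ σ'_p = 198 kPa, so the clay remains overconsolidated and only the recompression index applies:
S_c = C_r·H/(1+e₀)·log₁₀(σ'_f/σ'_0) = 0.06×4.4/2.01×log₁₀(133.99/67.289)
    = 0.13135 × 0.29913 = 0.03929 m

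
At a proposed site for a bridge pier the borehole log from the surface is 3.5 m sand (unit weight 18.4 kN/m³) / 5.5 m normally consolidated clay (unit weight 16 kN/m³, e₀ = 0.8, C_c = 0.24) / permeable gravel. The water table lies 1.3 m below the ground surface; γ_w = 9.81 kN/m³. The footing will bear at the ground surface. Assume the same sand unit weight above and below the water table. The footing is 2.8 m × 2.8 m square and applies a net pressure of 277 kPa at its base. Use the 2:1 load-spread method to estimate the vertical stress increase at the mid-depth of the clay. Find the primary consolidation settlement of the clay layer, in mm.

S_c ≈ 117 mm

Mid-depth of clay below the ground surface: z = 3.5 + 5.5/2 = 6.25 m.
Total vertical stress at mid-clay: σ_v = 18.4×3.5 + 16×2.75 = 108.4 kPa.
Pore pressure: u = 9.81×(6.25 − 1.3) = 48.56 kPa.
Initial effective stress: σ'_0 = σ_v − u = 108.4 − 48.56 = 59.84 kPa.
Stress increase at mid-clay by the 2:1 spreading method:
Δσ = qBL/((B+z)(L+z)) = 277×2.8×2.8/((2.8+6.25)(2.8+6.25)) = 26.515 kPa
Final effective stress: σ'_f = σ'_0 + Δσ = 59.84 + 26.515 = 86.355 kPa.
Normally consolidated clay, so the full stress increment lies on the virgin compression line:
S_c = C_c·H/(1+e₀)·log₁₀(σ'_f/σ'_0) = 0.24×5.5/(1+0.8)×log₁₀(86.355/59.84)
    = 0.73333 × 0.1593 = 0.1168 m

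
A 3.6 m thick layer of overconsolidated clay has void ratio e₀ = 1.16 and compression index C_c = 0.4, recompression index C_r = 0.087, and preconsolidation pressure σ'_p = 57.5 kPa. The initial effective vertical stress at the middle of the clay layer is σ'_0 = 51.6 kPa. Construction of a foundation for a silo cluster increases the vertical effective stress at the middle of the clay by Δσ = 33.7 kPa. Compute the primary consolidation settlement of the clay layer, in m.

Final effective stress: σ'_f = 51.6 + 33.7 = 85.3 kPa.
σ'_f = 85.3 > σ'_p = 57.5 kPa, so the stress path crosses the preconsolidation pressure — recompression up to σ'_p, then virgin compression beyond:
S_c = H/(1+e₀)·[C_r·log₁₀(σ'_p/σ'_0) + C_c·log₁₀(σ'_f/σ'_p)]
    = 3.6/2.16 × [0.087×log₁₀(57.5/51.6) + 0.4×log₁₀(85.3/57.5)]
    = 1.6667 × [0.0040906 + 0.068512] = 0.121 m

S_c ≈ 0.121 m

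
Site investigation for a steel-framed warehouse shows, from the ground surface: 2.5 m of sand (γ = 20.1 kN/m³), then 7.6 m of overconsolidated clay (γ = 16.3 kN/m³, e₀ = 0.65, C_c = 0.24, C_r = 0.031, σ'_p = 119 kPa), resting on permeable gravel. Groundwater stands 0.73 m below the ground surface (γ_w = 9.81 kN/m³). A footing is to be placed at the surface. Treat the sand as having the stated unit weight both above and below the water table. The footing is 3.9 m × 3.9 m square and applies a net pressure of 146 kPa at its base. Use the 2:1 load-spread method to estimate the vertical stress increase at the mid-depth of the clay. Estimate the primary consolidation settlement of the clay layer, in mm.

S_c ≈ 19.6 mm

Mid-depth of clay below the ground surface: z = 2.5 + 7.6/2 = 6.3 m.
Total vertical stress at mid-clay: σ_v = 20.1×2.5 + 16.3×3.8 = 112.19 kPa.
Pore pressure: u = 9.81×(6.3 − 0.73) = 54.642 kPa.
Initial effective stress: σ'_0 = σ_v − u = 112.19 − 54.642 = 57.548 kPa.
Stress increase at mid-clay by the 2:1 spreading method:
Δσ = qBL/((B+z)(L+z)) = 146×3.9×3.9/((3.9+6.3)(3.9+6.3)) = 21.344 kPa
Final effective stress: σ'_f = 57.548 + 21.344 = 78.892 kPa.
σ'_f = 78.892 ≤ σ'_p = 119 kPa, so the clay remains overconsolidated and only the recompression index applies:
S_c = C_r·H/(1+e₀)·log₁₀(σ'_f/σ'_0) = 0.031×7.6/1.65×log₁₀(78.892/57.548)
    = 0.14279 × 0.137 = 0.01956 m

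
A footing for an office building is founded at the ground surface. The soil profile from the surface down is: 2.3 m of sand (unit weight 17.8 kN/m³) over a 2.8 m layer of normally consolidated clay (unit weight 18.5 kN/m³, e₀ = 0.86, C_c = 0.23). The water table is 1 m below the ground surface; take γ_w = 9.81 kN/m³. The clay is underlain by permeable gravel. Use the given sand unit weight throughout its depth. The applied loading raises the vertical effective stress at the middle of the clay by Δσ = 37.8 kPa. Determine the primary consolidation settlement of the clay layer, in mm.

S_c ≈ 99.4 mm

Mid-depth of clay below the ground surface: z = 2.3 + 2.8/2 = 3.7 m.
Total vertical stress at mid-clay: σ_v = 17.8×2.3 + 18.5×1.4 = 66.84 kPa.
Pore pressure: u = 9.81×(3.7 − 1) = 26.487 kPa.
Initial effective stress: σ'_0 = σ_v − u = 66.84 − 26.487 = 40.353 kPa.
Final effective stress: σ'_f = σ'_0 + Δσ = 40.353 + 37.8 = 78.153 kPa.
Normally consolidated clay, so the full stress increment lies on the virgin compression line:
S_c = C_c·H/(1+e₀)·log₁₀(σ'_f/σ'_0) = 0.23×2.8/(1+0.86)×log₁₀(78.153/40.353)
    = 0.34624 × 0.28707 = 0.0994 m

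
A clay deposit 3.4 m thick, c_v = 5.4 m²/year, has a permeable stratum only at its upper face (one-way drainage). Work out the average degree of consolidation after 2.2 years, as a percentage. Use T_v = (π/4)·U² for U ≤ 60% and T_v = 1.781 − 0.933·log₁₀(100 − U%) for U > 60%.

Drainage path length: H_d = H = 3.4 m (single drainage).
T_v = c_v·t/H_d² = 5.4×2.2/3.4² = 1.0277.
T_v = 1.0277 corresponds to the U > 60% branch:
U = 1 − 10^((1.781 − T_v)/0.933)/100 = 0.9358

U ≈ 93.6 %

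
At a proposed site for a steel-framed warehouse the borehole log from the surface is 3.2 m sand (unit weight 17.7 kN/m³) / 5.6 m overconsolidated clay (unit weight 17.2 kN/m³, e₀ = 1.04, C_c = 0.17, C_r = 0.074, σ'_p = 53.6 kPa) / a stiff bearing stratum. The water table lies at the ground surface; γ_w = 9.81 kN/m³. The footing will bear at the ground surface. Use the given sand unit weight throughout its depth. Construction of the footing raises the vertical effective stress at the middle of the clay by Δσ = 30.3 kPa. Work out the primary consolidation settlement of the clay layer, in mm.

S_c ≈ 85 mm

Mid-depth of clay below the ground surface: z = 3.2 + 5.6/2 = 6 m.
Total vertical stress at mid-clay: σ_v = 17.7×3.2 + 17.2×2.8 = 104.8 kPa.
Pore pressure: u = 9.81×(6 − 0) = 58.86 kPa.
Initial effective stress: σ'_0 = σ_v − u = 104.8 − 58.86 = 45.94 kPa.
Final effective stress: σ'_f = 45.94 + 30.3 = 76.24 kPa.
σ'_f = 76.24 > σ'_p = 53.6 kPa, so the stress path crosses the preconsolidation pressure — recompression up to σ'_p, then virgin compression beyond:
S_c = H/(1+e₀)·[C_r·log₁₀(σ'_p/σ'_0) + C_c·log₁₀(σ'_f/σ'_p)]
    = 5.6/2.04 × [0.074×log₁₀(53.6/45.94) + 0.17×log₁₀(76.24/53.6)]
    = 2.7451 × [0.0049561 + 0.026013] = 0.08501 m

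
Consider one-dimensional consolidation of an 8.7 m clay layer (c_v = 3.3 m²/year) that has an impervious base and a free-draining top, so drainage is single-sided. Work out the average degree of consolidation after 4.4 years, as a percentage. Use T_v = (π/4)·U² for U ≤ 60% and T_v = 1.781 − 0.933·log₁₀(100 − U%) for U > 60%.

Drainage path length: H_d = H = 8.7 m (single drainage).
T_v = c_v·t/H_d² = 3.3×4.4/8.7² = 0.19184.
T_v = 0.19184 corresponds to the U ≤ 60% branch:
U = √(4T_v/π) = 0.4942

U ≈ 49.4 %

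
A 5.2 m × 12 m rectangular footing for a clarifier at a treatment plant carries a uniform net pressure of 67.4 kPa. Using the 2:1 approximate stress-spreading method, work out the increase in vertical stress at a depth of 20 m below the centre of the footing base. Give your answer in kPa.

Δσ_z ≈ 5.22 kPa

By the 2:1 method the load spreads at 1 horizontal : 2 vertical, so at depth z the loaded area has grown by z in each plan dimension:
Δσ = qBL/((B+z)(L+z)) = 67.4×5.2×12/((5.2+20)(12+20)) = 5.2155 kPa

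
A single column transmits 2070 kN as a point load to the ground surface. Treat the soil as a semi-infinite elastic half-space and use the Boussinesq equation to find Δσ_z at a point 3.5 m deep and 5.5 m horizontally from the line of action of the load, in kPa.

Boussinesq vertical stress below a point load on an elastic half-space:
Δσ_z = 3P/(2πz²) · [1 + (r/z)²]^(−5/2)
r/z = 5.5/3.5 = 1.5714; [1+(r/z)²]^(−5/2) = 0.044603.
Δσ_z = 3×2070/(2π×3.5²) × 0.044603 = 80.682 × 0.044603 = 3.599 kPa

Δσ_z ≈ 3.6 kPa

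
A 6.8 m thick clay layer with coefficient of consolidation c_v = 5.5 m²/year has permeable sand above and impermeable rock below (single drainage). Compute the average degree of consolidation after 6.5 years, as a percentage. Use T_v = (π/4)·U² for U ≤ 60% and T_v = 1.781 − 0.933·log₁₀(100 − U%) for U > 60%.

U ≈ 88 %

Drainage path length: H_d = H = 6.8 m (single drainage).
T_v = c_v·t/H_d² = 5.5×6.5/6.8² = 0.77314.
T_v = 0.77314 corresponds to the U > 60% branch:
U = 1 − 10^((1.781 − T_v)/0.933)/100 = 0.8797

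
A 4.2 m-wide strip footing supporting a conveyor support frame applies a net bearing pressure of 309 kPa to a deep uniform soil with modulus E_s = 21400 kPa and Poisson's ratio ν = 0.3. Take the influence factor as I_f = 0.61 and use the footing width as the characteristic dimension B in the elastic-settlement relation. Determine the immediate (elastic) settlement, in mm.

S_e ≈ 33.7 mm

Immediate (elastic) settlement: S_e = q·B·(1−ν²)/E_s · I_f.
S_e = 309 × 4.2 × (1 − 0.3²) / 21400 × 0.61
    = 309 × 4.2 × 0.91 / 21400 × 0.61
    = 0.03366 m = 33.66 mm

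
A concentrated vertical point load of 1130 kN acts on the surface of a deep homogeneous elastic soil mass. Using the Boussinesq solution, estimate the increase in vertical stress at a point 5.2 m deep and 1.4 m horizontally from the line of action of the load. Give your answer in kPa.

Boussinesq vertical stress below a point load on an elastic half-space:
Δσ_z = 3P/(2πz²) · [1 + (r/z)²]^(−5/2)
r/z = 1.4/5.2 = 0.26923; [1+(r/z)²]^(−5/2) = 0.8395.
Δσ_z = 3×1130/(2π×5.2²) × 0.8395 = 19.953 × 0.8395 = 16.75 kPa

Δσ_z ≈ 16.8 kPa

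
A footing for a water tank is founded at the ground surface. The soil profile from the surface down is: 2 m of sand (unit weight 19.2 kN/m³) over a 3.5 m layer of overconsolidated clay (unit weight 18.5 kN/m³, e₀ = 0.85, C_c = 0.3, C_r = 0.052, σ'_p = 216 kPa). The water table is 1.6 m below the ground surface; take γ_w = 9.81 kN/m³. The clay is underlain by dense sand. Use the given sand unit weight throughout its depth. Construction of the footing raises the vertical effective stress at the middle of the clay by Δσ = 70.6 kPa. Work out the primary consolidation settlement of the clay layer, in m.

Mid-depth of clay below the ground surface: z = 2 + 3.5/2 = 3.75 m.
Total vertical stress at mid-clay: σ_v = 19.2×2 + 18.5×1.75 = 70.775 kPa.
Pore pressure: u = 9.81×(3.75 − 1.6) = 21.091 kPa.
Initial effective stress: σ'_0 = σ_v − u = 70.775 − 21.091 = 49.684 kPa.
Final effective stress: σ'_f = 49.684 + 70.6 = 120.28 kPa.
σ'_f = 120.28 ≤ σ'_p = 216 kPa, so the clay remains overconsolidated and only the recompression index applies:
S_c = C_r·H/(1+e₀)·log₁₀(σ'_f/σ'_0) = 0.052×3.5/1.85×log₁₀(120.28/49.684)
    = 0.098379 × 0.38398 = 0.03778 m

S_c ≈ 0.0378 m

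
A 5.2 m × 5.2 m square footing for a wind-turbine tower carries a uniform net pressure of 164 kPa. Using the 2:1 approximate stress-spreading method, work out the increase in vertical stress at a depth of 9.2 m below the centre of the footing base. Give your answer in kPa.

Δσ_z ≈ 21.4 kPa

By the 2:1 method the load spreads at 1 horizontal : 2 vertical, so at depth z the loaded area has grown by z in each plan dimension:
Δσ = qBL/((B+z)(L+z)) = 164×5.2×5.2/((5.2+9.2)(5.2+9.2)) = 21.386 kPa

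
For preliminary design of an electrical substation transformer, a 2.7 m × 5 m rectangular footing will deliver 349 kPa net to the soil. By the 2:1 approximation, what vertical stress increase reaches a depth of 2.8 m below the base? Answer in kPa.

By the 2:1 method the load spreads at 1 horizontal : 2 vertical, so at depth z the loaded area has grown by z in each plan dimension:
Δσ = qBL/((B+z)(L+z)) = 349×2.7×5/((2.7+2.8)(5+2.8)) = 109.83 kPa

Δσ_z ≈ 110 kPa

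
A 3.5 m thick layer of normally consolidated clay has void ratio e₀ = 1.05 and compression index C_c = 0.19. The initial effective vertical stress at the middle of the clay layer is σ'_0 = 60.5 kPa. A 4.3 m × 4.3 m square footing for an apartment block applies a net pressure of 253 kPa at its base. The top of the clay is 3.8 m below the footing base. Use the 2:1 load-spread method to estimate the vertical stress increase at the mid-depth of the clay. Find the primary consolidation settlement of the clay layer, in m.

Mid-depth of clay below the footing base: z = 3.8 + 3.5/2 = 5.55 m.
Stress increase at mid-clay by the 2:1 spreading method:
Δσ = qBL/((B+z)(L+z)) = 253×4.3×4.3/((4.3+5.55)(4.3+5.55)) = 48.215 kPa
Final effective stress: σ'_f = σ'_0 + Δσ = 60.5 + 48.215 = 108.72 kPa.
Normally consolidated clay, so the full stress increment lies on the virgin compression line:
S_c = C_c·H/(1+e₀)·log₁₀(σ'_f/σ'_0) = 0.19×3.5/(1+1.05)×log₁₀(108.72/60.5)
    = 0.32439 × 0.25455 = 0.08257 m

S_c ≈ 0.0826 m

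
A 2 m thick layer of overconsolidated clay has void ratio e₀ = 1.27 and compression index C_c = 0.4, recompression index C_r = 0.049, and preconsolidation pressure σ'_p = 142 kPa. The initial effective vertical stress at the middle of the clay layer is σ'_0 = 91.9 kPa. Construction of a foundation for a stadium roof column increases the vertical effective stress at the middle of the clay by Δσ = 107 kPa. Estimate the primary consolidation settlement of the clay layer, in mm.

Final effective stress: σ'_f = 91.9 + 107 = 198.9 kPa.
σ'_f = 198.9 > σ'_p = 142 kPa, so the stress path crosses the preconsolidation pressure — recompression up to σ'_p, then virgin compression beyond:
S_c = H/(1+e₀)·[C_r·log₁₀(σ'_p/σ'_0) + C_c·log₁₀(σ'_f/σ'_p)]
    = 2/2.27 × [0.049×log₁₀(142/91.9) + 0.4×log₁₀(198.9/142)]
    = 0.88106 × [0.0092597 + 0.058539] = 0.05973 m

S_c ≈ 59.7 mm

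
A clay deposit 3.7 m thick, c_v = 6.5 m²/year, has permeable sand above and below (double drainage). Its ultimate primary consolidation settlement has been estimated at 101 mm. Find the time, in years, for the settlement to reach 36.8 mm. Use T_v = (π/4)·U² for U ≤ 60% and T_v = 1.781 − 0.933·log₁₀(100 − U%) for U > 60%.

Drainage path length: H_d = H/2 = 1.85 m (double drainage).
U = S(t)/S_ult = 36.8/101 = 0.3644.
U ≤ 60%: T_v = (π/4)·U² = (π/4)×0.36436² = 0.10427.
t = T_v·H_d²/c_v = 0.10427×1.85²/6.5 = 0.0549 years.

t ≈ 0.0549 years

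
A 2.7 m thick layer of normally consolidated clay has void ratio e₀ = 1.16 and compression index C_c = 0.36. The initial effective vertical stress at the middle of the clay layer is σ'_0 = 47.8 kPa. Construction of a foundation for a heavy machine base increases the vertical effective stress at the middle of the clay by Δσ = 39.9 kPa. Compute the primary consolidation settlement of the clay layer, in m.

S_c ≈ 0.119 m

Final effective stress: σ'_f = σ'_0 + Δσ = 47.8 + 39.9 = 87.7 kPa.
Normally consolidated clay, so the full stress increment lies on the virgin compression line:
S_c = C_c·H/(1+e₀)·log₁₀(σ'_f/σ'_0) = 0.36×2.7/(1+1.16)×log₁₀(87.7/47.8)
    = 0.45 × 0.26357 = 0.1186 m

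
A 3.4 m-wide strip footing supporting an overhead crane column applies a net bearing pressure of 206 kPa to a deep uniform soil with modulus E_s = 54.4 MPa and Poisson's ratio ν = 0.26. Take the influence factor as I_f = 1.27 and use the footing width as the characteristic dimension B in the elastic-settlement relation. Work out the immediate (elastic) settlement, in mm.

Immediate (elastic) settlement: S_e = q·B·(1−ν²)/E_s · I_f.
E_s = 54.4 MPa = 54400 kPa.
S_e = 206 × 3.4 × (1 − 0.26²) / 54400 × 1.27
    = 206 × 3.4 × 0.9324 / 54400 × 1.27
    = 0.01525 m = 15.25 mm

S_e ≈ 15.2 mm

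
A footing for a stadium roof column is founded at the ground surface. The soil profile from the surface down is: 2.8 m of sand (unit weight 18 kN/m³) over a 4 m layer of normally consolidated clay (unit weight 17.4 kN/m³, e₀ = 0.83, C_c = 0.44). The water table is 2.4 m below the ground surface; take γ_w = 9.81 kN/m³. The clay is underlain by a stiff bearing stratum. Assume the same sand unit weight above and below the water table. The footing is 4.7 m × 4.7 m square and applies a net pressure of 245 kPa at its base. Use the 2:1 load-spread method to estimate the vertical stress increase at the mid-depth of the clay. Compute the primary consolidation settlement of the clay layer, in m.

S_c ≈ 0.284 m

Mid-depth of clay below the ground surface: z = 2.8 + 4/2 = 4.8 m.
Total vertical stress at mid-clay: σ_v = 18×2.8 + 17.4×2 = 85.2 kPa.
Pore pressure: u = 9.81×(4.8 − 2.4) = 23.544 kPa.
Initial effective stress: σ'_0 = σ_v − u = 85.2 − 23.544 = 61.656 kPa.
Stress increase at mid-clay by the 2:1 spreading method:
Δσ = qBL/((B+z)(L+z)) = 245×4.7×4.7/((4.7+4.8)(4.7+4.8)) = 59.967 kPa
Final effective stress: σ'_f = σ'_0 + Δσ = 61.656 + 59.967 = 121.62 kPa.
Normally consolidated clay, so the full stress increment lies on the virgin compression line:
S_c = C_c·H/(1+e₀)·log₁₀(σ'_f/σ'_0) = 0.44×4/(1+0.83)×log₁₀(121.62/61.656)
    = 0.96175 × 0.29503 = 0.2837 m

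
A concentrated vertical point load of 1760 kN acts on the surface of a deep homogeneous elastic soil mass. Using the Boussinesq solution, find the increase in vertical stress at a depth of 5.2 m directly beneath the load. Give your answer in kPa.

Δσ_z ≈ 31.1 kPa

Boussinesq vertical stress below a point load on an elastic half-space:
Δσ_z = 3P/(2πz²) · [1 + (r/z)²]^(−5/2)
r/z = 0/5.2 = 0; [1+(r/z)²]^(−5/2) = 1.
Δσ_z = 3×1760/(2π×5.2²) × 1 = 31.078 × 1 = 31.08 kPa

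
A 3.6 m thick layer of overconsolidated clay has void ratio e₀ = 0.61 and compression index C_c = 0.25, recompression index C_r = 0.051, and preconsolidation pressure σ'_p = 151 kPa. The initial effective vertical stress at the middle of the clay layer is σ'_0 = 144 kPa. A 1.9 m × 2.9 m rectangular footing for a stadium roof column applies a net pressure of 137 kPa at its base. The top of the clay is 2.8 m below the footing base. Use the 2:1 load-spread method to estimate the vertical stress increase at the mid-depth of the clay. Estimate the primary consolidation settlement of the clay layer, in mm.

Mid-depth of clay below the footing base: z = 2.8 + 3.6/2 = 4.6 m.
Stress increase at mid-clay by the 2:1 spreading method:
Δσ = qBL/((B+z)(L+z)) = 137×1.9×2.9/((1.9+4.6)(2.9+4.6)) = 15.485 kPa
Final effective stress: σ'_f = 144 + 15.485 = 159.49 kPa.
σ'_f = 159.49 > σ'_p = 151 kPa, so the stress path crosses the preconsolidation pressure — recompression up to σ'_p, then virgin compression beyond:
S_c = H/(1+e₀)·[C_r·log₁₀(σ'_p/σ'_0) + C_c·log₁₀(σ'_f/σ'_p)]
    = 3.6/1.61 × [0.051×log₁₀(151/144) + 0.25×log₁₀(159.49/151)]
    = 2.236 × [0.0010513 + 0.0059391] = 0.01563 m

S_c ≈ 15.6 mm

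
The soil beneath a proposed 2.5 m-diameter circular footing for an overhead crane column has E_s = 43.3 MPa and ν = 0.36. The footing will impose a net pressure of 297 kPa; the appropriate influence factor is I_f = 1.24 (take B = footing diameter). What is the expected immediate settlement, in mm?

S_e ≈ 18.5 mm

Immediate (elastic) settlement: S_e = q·B·(1−ν²)/E_s · I_f.
E_s = 43.3 MPa = 43300 kPa.
S_e = 297 × 2.5 × (1 − 0.36²) / 43300 × 1.24
    = 297 × 2.5 × 0.8704 / 43300 × 1.24
    = 0.01851 m = 18.51 mm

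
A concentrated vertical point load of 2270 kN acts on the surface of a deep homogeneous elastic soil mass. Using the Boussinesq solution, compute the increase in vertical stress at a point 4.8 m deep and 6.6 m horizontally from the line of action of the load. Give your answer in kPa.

Δσ_z ≈ 3.31 kPa

Boussinesq vertical stress below a point load on an elastic half-space:
Δσ_z = 3P/(2πz²) · [1 + (r/z)²]^(−5/2)
r/z = 6.6/4.8 = 1.375; [1+(r/z)²]^(−5/2) = 0.070392.
Δσ_z = 3×2270/(2π×4.8²) × 0.070392 = 47.042 × 0.070392 = 3.311 kPa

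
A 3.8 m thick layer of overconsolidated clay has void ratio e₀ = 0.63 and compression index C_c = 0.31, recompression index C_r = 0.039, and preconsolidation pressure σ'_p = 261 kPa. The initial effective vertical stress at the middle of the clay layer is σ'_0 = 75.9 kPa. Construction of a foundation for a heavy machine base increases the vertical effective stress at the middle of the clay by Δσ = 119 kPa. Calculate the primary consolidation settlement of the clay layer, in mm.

Final effective stress: σ'_f = 75.9 + 119 = 194.9 kPa.
σ'_f = 194.9 ≤ σ'_p = 261 kPa, so the clay remains overconsolidated and only the recompression index applies:
S_c = C_r·H/(1+e₀)·log₁₀(σ'_f/σ'_0) = 0.039×3.8/1.63×log₁₀(194.9/75.9)
    = 0.090921 × 0.40957 = 0.03724 m

S_c ≈ 37.2 mm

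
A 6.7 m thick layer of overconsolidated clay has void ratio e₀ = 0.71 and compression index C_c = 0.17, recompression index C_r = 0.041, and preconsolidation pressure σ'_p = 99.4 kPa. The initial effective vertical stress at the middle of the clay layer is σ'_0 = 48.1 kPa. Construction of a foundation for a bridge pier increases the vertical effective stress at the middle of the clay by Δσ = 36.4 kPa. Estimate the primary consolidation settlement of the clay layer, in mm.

Final effective stress: σ'_f = 48.1 + 36.4 = 84.5 kPa.
σ'_f = 84.5 ≤ σ'_p = 99.4 kPa, so the clay remains overconsolidated and only the recompression index applies:
S_c = C_r·H/(1+e₀)·log₁₀(σ'_f/σ'_0) = 0.041×6.7/1.71×log₁₀(84.5/48.1)
    = 0.16064 × 0.24471 = 0.03931 m

S_c ≈ 39.3 mm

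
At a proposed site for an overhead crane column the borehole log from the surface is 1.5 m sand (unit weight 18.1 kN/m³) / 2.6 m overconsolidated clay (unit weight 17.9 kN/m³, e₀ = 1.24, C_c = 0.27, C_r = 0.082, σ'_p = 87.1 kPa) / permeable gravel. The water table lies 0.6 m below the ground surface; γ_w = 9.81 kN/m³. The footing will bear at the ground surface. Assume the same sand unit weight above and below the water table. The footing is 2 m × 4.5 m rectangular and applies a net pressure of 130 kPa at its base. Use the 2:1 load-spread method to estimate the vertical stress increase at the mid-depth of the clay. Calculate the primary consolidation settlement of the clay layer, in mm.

S_c ≈ 31.8 mm

Mid-depth of clay below the ground surface: z = 1.5 + 2.6/2 = 2.8 m.
Total vertical stress at mid-clay: σ_v = 18.1×1.5 + 17.9×1.3 = 50.42 kPa.
Pore pressure: u = 9.81×(2.8 − 0.6) = 21.582 kPa.
Initial effective stress: σ'_0 = σ_v − u = 50.42 − 21.582 = 28.838 kPa.
Stress increase at mid-clay by the 2:1 spreading method:
Δσ = qBL/((B+z)(L+z)) = 130×2×4.5/((2+2.8)(4.5+2.8)) = 33.39 kPa
Final effective stress: σ'_f = 28.838 + 33.39 = 62.228 kPa.
σ'_f = 62.228 ≤ σ'_p = 87.1 kPa, so the clay remains overconsolidated and only the recompression index applies:
S_c = C_r·H/(1+e₀)·log₁₀(σ'_f/σ'_0) = 0.082×2.6/2.24×log₁₀(62.228/28.838)
    = 0.095177 × 0.33402 = 0.03179 m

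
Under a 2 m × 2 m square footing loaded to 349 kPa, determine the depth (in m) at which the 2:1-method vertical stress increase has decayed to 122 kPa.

z ≈ 1.38 m

2:1 spreading — at depth z the loaded area has grown by z in each plan dimension:
qB²/(B+z)² = Δσ_z ⇒ z = B(√(q/Δσ_z) − 1) = 2×(√(349/122) − 1) = 1.383 m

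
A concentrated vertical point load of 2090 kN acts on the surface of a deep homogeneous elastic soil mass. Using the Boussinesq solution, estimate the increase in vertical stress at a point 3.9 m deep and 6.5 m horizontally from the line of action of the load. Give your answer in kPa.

Boussinesq vertical stress below a point load on an elastic half-space:
Δσ_z = 3P/(2πz²) · [1 + (r/z)²]^(−5/2)
r/z = 6.5/3.9 = 1.6667; [1+(r/z)²]^(−5/2) = 0.03605.
Δσ_z = 3×2090/(2π×3.9²) × 0.03605 = 65.608 × 0.03605 = 2.365 kPa

Δσ_z ≈ 2.37 kPa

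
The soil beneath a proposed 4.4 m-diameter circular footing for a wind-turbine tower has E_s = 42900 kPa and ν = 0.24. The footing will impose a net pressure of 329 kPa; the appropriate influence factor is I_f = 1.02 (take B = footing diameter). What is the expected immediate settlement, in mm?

S_e ≈ 32.4 mm

Immediate (elastic) settlement: S_e = q·B·(1−ν²)/E_s · I_f.
S_e = 329 × 4.4 × (1 − 0.24²) / 42900 × 1.02
    = 329 × 4.4 × 0.9424 / 42900 × 1.02
    = 0.03244 m = 32.44 mm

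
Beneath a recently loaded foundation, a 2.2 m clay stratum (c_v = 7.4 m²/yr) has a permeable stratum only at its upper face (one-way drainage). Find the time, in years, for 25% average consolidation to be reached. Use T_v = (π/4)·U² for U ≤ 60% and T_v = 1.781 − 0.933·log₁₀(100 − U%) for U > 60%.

Drainage path length: H_d = H = 2.2 m (single drainage).
U ≤ 60%: T_v = (π/4)·U² = (π/4)×0.25² = 0.049087.
t = T_v·H_d²/c_v = 0.049087×2.2²/7.4 = 0.03211 years.

t ≈ 0.0321 years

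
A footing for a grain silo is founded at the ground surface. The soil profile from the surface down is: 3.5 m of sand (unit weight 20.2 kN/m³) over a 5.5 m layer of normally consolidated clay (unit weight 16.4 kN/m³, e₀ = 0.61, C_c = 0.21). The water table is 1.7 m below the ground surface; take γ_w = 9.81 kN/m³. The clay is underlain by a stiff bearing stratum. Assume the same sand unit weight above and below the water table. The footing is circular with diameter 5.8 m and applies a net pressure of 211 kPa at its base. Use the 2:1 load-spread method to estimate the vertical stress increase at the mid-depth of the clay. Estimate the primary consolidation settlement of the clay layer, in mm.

Mid-depth of clay below the ground surface: z = 3.5 + 5.5/2 = 6.25 m.
Total vertical stress at mid-clay: σ_v = 20.2×3.5 + 16.4×2.75 = 115.8 kPa.
Pore pressure: u = 9.81×(6.25 − 1.7) = 44.636 kPa.
Initial effective stress: σ'_0 = σ_v − u = 115.8 − 44.636 = 71.164 kPa.
Stress increase at mid-clay by the 2:1 spreading method:
Δσ ≈ qD²/(D+z)² = 211×5.8²/(5.8+6.25)² = 48.884 kPa
Final effective stress: σ'_f = σ'_0 + Δσ = 71.164 + 48.884 = 120.05 kPa.
Normally consolidated clay, so the full stress increment lies on the virgin compression line:
S_c = C_c·H/(1+e₀)·log₁₀(σ'_f/σ'_0) = 0.21×5.5/(1+0.61)×log₁₀(120.05/71.164)
    = 0.71739 × 0.2271 = 0.1629 m

S_c ≈ 163 mm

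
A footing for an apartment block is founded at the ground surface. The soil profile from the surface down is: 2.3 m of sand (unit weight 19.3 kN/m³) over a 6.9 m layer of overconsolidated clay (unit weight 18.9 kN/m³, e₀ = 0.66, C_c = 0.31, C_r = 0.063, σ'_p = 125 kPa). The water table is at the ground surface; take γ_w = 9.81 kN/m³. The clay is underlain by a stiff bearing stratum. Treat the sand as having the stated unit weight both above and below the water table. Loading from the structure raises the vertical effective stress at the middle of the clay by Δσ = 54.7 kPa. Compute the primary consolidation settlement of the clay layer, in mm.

Mid-depth of clay below the ground surface: z = 2.3 + 6.9/2 = 5.75 m.
Total vertical stress at mid-clay: σ_v = 19.3×2.3 + 18.9×3.45 = 109.59 kPa.
Pore pressure: u = 9.81×(5.75 − 0) = 56.408 kPa.
Initial effective stress: σ'_0 = σ_v − u = 109.59 − 56.408 = 53.182 kPa.
Final effective stress: σ'_f = 53.182 + 54.7 = 107.88 kPa.
σ'_f = 107.88 ≤ σ'_p = 125 kPa, so the clay remains overconsolidated and only the recompression index applies:
S_c = C_r·H/(1+e₀)·log₁₀(σ'_f/σ'_0) = 0.063×6.9/1.66×log₁₀(107.88/53.182)
    = 0.26187 × 0.30718 = 0.08044 m

S_c ≈ 80.4 mm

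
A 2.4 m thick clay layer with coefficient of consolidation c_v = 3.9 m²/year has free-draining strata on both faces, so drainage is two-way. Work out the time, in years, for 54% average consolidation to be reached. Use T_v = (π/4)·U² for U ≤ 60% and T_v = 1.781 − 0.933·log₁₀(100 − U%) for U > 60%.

Drainage path length: H_d = H/2 = 1.2 m (double drainage).
U ≤ 60%: T_v = (π/4)·U² = (π/4)×0.54² = 0.22902.
t = T_v·H_d²/c_v = 0.22902×1.2²/3.9 = 0.08456 years.

t ≈ 0.0846 years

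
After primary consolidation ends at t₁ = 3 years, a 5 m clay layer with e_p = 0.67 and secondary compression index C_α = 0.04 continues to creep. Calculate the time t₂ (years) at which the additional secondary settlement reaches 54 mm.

S_s = C_α·H/(1+e_p)·log₁₀(t₂/t₁) ⇒ log₁₀(t₂/t₁) = S_s·(1+e_p)/(C_α·H).
log₁₀(t₂/t₁) = 0.054 × (1+0.67) / (0.04×5) = 0.4509
t₂ = t₁ × 10^0.4509 = 3 × 2.824 = 8.473 years

t₂ ≈ 8.47 years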